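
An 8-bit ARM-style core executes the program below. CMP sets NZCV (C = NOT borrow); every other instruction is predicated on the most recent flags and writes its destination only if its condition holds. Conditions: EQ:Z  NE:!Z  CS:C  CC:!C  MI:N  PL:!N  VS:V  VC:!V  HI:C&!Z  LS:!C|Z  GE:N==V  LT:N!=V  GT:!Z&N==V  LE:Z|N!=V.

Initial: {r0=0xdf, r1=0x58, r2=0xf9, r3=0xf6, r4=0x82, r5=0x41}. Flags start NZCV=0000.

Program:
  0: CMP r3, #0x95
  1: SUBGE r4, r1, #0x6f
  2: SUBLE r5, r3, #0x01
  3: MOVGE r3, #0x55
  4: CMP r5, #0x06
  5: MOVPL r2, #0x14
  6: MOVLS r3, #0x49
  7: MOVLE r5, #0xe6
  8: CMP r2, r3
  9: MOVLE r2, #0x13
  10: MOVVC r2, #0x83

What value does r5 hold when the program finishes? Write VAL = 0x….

VAL = 0x41

0: ✓ CMP  NZCV=0010
1: ✓ SUBGE  r4←0xe9
2: · SUBLE
3: ✓ MOVGE  r3←0x55
4: ✓ CMP  NZCV=0010
5: ✓ MOVPL  r2←0x14
6: · MOVLS
7: · MOVLE
8: ✓ CMP  NZCV=1000
9: ✓ MOVLE  r2←0x13
10: ✓ MOVVC  r2←0x83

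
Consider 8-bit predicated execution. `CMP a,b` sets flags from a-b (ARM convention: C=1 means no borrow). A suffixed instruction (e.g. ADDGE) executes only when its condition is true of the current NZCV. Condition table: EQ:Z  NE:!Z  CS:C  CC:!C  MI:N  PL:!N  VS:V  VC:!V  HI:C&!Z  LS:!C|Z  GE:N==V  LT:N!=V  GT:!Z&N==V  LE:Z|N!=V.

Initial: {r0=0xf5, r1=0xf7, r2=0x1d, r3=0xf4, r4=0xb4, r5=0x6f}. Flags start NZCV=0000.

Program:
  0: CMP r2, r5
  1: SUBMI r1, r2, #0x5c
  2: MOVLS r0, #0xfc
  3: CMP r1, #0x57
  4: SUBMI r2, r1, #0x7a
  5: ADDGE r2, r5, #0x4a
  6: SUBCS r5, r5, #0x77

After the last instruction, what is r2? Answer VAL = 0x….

[0] flags=1000 → (cmp)
[1] flags=1000 MI?T → r1=0xc1
[2] flags=1000 LS?T → r0=0xfc
[3] flags=0011 → (cmp)
[4] flags=0011 MI?F → skip
[5] flags=0011 GE?F → skip
[6] flags=0011 CS?T → r5=0xf8

VAL = 0x1d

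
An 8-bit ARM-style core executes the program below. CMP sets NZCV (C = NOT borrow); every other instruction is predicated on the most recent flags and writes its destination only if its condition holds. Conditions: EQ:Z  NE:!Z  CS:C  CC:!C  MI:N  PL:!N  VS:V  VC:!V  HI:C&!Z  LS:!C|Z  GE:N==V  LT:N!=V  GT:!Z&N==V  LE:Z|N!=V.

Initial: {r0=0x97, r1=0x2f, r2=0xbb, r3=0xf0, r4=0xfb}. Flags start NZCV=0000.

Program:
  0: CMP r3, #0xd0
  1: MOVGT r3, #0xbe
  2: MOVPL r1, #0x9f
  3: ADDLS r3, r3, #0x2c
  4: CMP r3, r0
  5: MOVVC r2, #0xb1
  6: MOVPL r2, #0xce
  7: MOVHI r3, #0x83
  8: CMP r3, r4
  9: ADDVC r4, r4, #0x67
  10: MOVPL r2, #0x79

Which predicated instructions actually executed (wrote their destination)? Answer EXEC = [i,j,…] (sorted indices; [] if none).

[0] flags=0010 → (cmp)
[1] flags=0010 GT?T → r3=0xbe
[2] flags=0010 PL?T → r1=0x9f
[3] flags=0010 LS?F → skip
[4] flags=0010 → (cmp)
[5] flags=0010 VC?T → r2=0xb1
[6] flags=0010 PL?T → r2=0xce
[7] flags=0010 HI?T → r3=0x83
[8] flags=1000 → (cmp)
[9] flags=1000 VC?T → r4=0x62
[10] flags=1000 PL?F → skip

EXEC = [1,2,5,6,7,9]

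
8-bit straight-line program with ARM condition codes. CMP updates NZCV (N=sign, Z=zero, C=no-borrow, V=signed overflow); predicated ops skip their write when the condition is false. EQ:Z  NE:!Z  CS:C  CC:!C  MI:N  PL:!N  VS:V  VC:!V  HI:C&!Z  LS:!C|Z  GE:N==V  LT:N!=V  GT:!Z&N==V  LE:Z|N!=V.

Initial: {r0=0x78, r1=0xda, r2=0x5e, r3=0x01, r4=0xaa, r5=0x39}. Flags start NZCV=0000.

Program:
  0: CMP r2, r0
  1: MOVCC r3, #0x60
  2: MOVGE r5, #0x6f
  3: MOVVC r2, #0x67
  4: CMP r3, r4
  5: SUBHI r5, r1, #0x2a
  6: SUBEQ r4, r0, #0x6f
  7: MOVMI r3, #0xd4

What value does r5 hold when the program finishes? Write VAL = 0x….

[0] flags=1000 → (cmp)
[1] flags=1000 CC?T → r3=0x60
[2] flags=1000 GE?F → skip
[3] flags=1000 VC?T → r2=0x67
[4] flags=1001 → (cmp)
[5] flags=1001 HI?F → skip
[6] flags=1001 EQ?F → skip
[7] flags=1001 MI?T → r3=0xd4

VAL = 0x39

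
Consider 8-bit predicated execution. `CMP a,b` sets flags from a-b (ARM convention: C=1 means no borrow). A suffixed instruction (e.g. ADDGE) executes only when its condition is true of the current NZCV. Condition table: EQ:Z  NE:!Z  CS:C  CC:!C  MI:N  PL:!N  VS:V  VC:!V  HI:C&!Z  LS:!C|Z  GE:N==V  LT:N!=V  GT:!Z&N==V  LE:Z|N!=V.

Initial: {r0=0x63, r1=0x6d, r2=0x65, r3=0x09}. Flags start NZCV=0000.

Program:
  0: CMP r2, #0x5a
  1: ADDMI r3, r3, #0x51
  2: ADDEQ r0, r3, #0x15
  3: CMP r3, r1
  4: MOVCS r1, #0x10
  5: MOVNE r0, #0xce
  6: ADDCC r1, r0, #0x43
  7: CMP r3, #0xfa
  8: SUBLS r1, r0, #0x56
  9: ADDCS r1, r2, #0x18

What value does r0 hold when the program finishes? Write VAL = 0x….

0: ✓ CMP  NZCV=0010
1: · ADDMI
2: · ADDEQ
3: ✓ CMP  NZCV=1000
4: · MOVCS
5: ✓ MOVNE  r0←0xce
6: ✓ ADDCC  r1←0x11
7: ✓ CMP  NZCV=0000
8: ✓ SUBLS  r1←0x78
9: · ADDCS

VAL = 0xce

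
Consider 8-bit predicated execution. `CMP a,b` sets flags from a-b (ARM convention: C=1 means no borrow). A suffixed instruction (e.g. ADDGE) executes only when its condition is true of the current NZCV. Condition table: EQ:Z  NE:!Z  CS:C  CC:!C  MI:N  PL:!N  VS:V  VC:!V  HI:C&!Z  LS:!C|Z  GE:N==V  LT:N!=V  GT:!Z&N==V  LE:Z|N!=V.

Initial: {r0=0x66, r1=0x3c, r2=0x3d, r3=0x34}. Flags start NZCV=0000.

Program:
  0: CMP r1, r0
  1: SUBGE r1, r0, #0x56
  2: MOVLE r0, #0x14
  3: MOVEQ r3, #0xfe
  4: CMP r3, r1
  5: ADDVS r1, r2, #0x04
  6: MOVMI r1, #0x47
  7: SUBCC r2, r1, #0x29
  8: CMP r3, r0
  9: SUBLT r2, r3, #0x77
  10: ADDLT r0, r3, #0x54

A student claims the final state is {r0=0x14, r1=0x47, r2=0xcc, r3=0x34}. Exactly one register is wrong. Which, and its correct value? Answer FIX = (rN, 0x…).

FIX = (r2, 0x1e)

[0] flags=1000 → (cmp)
[1] flags=1000 GE?F → skip
[2] flags=1000 LE?T → r0=0x14
[3] flags=1000 EQ?F → skip
[4] flags=1000 → (cmp)
[5] flags=1000 VS?F → skip
[6] flags=1000 MI?T → r1=0x47
[7] flags=1000 CC?T → r2=0x1e
[8] flags=0010 → (cmp)
[9] flags=0010 LT?F → skip
[10] flags=0010 LT?F → skip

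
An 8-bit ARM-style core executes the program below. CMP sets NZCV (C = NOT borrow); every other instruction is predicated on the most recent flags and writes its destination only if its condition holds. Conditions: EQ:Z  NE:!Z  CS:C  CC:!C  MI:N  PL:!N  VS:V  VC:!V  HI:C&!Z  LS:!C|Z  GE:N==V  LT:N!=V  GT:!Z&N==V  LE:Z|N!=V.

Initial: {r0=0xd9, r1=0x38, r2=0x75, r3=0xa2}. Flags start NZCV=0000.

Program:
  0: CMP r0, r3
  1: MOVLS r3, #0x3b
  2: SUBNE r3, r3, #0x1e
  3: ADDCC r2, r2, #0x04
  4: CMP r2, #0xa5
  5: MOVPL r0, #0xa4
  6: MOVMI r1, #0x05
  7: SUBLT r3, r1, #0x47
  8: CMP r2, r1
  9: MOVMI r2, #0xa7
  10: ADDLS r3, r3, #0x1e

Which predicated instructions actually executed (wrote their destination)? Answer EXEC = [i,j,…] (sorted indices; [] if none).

EXEC = [2,6]

[0] flags=0010 → (cmp)
[1] flags=0010 LS?F → skip
[2] flags=0010 NE?T → r3=0x84
[3] flags=0010 CC?F → skip
[4] flags=1001 → (cmp)
[5] flags=1001 PL?F → skip
[6] flags=1001 MI?T → r1=0x05
[7] flags=1001 LT?F → skip
[8] flags=0010 → (cmp)
[9] flags=0010 MI?F → skip
[10] flags=0010 LS?F → skip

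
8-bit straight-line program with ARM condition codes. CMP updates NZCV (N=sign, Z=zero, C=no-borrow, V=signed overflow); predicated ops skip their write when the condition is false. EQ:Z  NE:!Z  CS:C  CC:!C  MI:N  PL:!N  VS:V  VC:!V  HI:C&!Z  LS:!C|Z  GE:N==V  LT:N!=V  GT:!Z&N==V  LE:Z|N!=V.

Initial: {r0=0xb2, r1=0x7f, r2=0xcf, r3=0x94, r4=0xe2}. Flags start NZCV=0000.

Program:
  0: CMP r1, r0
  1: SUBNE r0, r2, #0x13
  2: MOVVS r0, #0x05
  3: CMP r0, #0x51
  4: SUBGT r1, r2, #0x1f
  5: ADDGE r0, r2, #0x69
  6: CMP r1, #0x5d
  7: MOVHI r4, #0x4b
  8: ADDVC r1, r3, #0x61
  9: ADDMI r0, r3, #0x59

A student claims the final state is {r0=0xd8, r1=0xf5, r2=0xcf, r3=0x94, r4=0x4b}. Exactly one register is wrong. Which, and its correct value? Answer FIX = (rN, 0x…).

0: ✓ CMP  NZCV=1001
1: ✓ SUBNE  r0←0xbc
2: ✓ MOVVS  r0←0x05
3: ✓ CMP  NZCV=1000
4: · SUBGT
5: · ADDGE
6: ✓ CMP  NZCV=0010
7: ✓ MOVHI  r4←0x4b
8: ✓ ADDVC  r1←0xf5
9: · ADDMI

FIX = (r0, 0x05)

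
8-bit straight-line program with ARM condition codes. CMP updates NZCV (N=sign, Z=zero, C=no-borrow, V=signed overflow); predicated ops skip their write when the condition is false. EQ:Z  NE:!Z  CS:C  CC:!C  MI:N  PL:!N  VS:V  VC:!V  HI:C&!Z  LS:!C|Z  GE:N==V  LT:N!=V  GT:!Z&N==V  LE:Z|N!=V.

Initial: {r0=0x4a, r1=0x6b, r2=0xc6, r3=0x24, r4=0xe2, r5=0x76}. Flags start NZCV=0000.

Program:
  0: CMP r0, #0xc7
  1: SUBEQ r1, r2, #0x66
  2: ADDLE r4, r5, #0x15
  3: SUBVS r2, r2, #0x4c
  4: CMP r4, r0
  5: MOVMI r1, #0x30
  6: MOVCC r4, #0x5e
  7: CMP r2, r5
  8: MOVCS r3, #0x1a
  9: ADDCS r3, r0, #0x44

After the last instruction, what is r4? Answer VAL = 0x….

VAL = 0xe2

0: ✓ CMP  NZCV=1001
1: · SUBEQ
2: · ADDLE
3: ✓ SUBVS  r2←0x7a
4: ✓ CMP  NZCV=1010
5: ✓ MOVMI  r1←0x30
6: · MOVCC
7: ✓ CMP  NZCV=0010
8: ✓ MOVCS  r3←0x1a
9: ✓ ADDCS  r3←0x8e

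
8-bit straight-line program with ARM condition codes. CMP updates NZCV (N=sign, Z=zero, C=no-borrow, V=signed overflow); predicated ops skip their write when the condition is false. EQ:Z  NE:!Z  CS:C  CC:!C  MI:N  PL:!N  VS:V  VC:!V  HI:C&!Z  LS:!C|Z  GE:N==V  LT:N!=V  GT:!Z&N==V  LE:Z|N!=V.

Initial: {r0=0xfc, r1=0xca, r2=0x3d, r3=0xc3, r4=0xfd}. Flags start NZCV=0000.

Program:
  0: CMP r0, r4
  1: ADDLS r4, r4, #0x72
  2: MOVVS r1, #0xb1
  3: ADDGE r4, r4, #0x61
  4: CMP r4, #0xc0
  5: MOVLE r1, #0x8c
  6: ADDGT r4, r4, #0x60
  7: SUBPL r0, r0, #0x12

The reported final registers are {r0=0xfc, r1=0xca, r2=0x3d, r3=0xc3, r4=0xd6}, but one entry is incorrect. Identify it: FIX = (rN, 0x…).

[0] flags=1000 → (cmp)
[1] flags=1000 LS?T → r4=0x6f
[2] flags=1000 VS?F → skip
[3] flags=1000 GE?F → skip
[4] flags=1001 → (cmp)
[5] flags=1001 LE?F → skip
[6] flags=1001 GT?T → r4=0xcf
[7] flags=1001 PL?F → skip

FIX = (r4, 0xcf)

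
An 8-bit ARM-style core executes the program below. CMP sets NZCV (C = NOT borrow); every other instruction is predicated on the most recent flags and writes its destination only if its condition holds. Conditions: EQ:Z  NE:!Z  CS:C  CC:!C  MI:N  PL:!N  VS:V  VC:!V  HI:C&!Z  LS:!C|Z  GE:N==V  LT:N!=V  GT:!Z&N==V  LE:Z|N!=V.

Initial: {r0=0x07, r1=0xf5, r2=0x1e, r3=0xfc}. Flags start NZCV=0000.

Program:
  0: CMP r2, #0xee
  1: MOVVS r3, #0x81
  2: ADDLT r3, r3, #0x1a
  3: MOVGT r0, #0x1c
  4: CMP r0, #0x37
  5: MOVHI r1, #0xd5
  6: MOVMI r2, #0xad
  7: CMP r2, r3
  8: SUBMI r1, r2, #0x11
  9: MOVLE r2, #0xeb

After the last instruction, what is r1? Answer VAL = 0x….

VAL = 0x9c

0: ✓ CMP  NZCV=0000
1: · MOVVS
2: · ADDLT
3: ✓ MOVGT  r0←0x1c
4: ✓ CMP  NZCV=1000
5: · MOVHI
6: ✓ MOVMI  r2←0xad
7: ✓ CMP  NZCV=1000
8: ✓ SUBMI  r1←0x9c
9: ✓ MOVLE  r2←0xeb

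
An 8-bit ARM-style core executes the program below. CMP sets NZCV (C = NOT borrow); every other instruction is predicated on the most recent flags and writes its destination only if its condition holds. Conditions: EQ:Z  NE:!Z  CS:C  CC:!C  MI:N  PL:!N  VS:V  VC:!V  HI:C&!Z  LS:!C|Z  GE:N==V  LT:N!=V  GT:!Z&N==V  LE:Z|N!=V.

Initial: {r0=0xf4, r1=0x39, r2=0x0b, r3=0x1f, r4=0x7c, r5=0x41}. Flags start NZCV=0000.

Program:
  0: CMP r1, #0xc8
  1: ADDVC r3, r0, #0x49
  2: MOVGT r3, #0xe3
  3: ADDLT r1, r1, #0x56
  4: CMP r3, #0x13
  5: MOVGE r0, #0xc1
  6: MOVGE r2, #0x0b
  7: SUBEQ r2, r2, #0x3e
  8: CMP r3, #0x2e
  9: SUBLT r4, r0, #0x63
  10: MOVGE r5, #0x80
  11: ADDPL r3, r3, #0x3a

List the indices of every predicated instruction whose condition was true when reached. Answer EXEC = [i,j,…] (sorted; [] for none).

EXEC = [1,2,9]

[0] flags=0000 → (cmp)
[1] flags=0000 VC?T → r3=0x3d
[2] flags=0000 GT?T → r3=0xe3
[3] flags=0000 LT?F → skip
[4] flags=1010 → (cmp)
[5] flags=1010 GE?F → skip
[6] flags=1010 GE?F → skip
[7] flags=1010 EQ?F → skip
[8] flags=1010 → (cmp)
[9] flags=1010 LT?T → r4=0x91
[10] flags=1010 GE?F → skip
[11] flags=1010 PL?F → skip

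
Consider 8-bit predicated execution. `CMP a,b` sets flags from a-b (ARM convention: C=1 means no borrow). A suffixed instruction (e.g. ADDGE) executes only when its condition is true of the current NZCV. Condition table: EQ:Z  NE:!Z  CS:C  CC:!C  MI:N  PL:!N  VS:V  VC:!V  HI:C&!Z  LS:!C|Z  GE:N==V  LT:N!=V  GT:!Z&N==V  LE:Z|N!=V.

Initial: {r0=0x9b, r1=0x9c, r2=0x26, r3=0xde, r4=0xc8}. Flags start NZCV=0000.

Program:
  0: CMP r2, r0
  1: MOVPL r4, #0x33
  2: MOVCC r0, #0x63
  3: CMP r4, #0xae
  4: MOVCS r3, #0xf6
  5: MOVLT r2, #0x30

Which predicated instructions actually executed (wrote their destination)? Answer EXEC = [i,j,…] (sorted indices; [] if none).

EXEC = [2,4]

[0] flags=1001 → (cmp)
[1] flags=1001 PL?F → skip
[2] flags=1001 CC?T → r0=0x63
[3] flags=0010 → (cmp)
[4] flags=0010 CS?T → r3=0xf6
[5] flags=0010 LT?F → skip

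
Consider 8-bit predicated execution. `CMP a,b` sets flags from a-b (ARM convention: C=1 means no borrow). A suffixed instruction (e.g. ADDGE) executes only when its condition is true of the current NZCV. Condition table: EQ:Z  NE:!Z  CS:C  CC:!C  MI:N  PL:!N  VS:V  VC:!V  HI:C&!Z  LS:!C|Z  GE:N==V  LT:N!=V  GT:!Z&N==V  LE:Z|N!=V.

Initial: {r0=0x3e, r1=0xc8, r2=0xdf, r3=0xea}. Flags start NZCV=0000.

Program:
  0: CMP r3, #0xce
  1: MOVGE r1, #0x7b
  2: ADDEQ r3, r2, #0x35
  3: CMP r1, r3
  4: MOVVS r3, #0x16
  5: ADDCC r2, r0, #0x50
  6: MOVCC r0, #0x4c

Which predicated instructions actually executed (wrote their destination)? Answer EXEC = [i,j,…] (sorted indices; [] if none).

EXEC = [1,4,5,6]

[0] flags=0010 → (cmp)
[1] flags=0010 GE?T → r1=0x7b
[2] flags=0010 EQ?F → skip
[3] flags=1001 → (cmp)
[4] flags=1001 VS?T → r3=0x16
[5] flags=1001 CC?T → r2=0x8e
[6] flags=1001 CC?T → r0=0x4c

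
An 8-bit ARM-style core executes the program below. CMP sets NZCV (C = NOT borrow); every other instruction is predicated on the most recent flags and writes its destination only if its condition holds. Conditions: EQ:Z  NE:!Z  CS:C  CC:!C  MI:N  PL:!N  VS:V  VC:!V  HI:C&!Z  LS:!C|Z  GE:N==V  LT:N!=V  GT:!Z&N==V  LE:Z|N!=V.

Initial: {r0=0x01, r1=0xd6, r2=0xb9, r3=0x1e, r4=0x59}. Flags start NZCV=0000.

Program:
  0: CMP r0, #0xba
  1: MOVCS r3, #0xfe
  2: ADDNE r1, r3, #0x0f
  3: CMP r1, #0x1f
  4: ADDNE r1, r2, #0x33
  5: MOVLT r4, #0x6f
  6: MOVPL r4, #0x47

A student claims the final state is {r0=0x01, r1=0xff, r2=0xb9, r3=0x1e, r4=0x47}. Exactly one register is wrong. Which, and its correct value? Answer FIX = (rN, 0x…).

[0] flags=0000 → (cmp)
[1] flags=0000 CS?F → skip
[2] flags=0000 NE?T → r1=0x2d
[3] flags=0010 → (cmp)
[4] flags=0010 NE?T → r1=0xec
[5] flags=0010 LT?F → skip
[6] flags=0010 PL?T → r4=0x47

FIX = (r1, 0xec)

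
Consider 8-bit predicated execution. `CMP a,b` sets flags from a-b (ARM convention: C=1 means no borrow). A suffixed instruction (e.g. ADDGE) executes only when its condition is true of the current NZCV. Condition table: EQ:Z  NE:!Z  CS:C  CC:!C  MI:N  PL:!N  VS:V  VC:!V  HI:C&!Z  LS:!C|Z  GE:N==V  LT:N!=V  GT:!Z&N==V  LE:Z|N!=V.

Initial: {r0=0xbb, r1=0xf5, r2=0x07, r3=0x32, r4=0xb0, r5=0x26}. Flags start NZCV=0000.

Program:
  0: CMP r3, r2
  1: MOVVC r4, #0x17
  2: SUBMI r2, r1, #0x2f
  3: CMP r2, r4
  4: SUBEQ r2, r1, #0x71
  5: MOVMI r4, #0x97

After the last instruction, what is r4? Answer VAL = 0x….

[0] flags=0010 → (cmp)
[1] flags=0010 VC?T → r4=0x17
[2] flags=0010 MI?F → skip
[3] flags=1000 → (cmp)
[4] flags=1000 EQ?F → skip
[5] flags=1000 MI?T → r4=0x97

VAL = 0x97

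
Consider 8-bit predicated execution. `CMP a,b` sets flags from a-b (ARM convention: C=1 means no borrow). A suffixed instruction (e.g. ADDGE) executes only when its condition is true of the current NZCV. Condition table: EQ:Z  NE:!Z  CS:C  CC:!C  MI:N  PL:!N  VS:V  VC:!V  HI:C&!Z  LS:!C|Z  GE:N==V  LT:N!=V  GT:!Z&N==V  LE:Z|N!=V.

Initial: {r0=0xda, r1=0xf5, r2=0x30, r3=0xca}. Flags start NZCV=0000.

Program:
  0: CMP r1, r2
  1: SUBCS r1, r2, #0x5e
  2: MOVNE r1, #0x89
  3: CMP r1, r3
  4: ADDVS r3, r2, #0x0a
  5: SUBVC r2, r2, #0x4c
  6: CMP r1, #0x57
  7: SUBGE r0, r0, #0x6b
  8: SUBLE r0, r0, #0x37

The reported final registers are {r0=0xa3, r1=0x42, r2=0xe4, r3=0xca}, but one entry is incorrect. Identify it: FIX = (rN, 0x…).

0: ✓ CMP  NZCV=1010
1: ✓ SUBCS  r1←0xd2
2: ✓ MOVNE  r1←0x89
3: ✓ CMP  NZCV=1000
4: · ADDVS
5: ✓ SUBVC  r2←0xe4
6: ✓ CMP  NZCV=0011
7: · SUBGE
8: ✓ SUBLE  r0←0xa3

FIX = (r1, 0x89)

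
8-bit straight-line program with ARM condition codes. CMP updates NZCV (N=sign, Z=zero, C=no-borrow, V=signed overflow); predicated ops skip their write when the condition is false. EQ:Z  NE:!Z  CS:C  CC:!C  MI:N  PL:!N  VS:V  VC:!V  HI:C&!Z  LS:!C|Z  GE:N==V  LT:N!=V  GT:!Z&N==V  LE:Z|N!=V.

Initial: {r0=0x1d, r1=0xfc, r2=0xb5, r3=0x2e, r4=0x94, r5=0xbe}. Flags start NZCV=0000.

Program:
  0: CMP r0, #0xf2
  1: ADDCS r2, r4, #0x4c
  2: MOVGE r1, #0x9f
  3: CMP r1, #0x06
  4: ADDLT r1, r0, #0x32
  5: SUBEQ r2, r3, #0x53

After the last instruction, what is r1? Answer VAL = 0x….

[0] flags=0000 → (cmp)
[1] flags=0000 CS?F → skip
[2] flags=0000 GE?T → r1=0x9f
[3] flags=1010 → (cmp)
[4] flags=1010 LT?T → r1=0x4f
[5] flags=1010 EQ?F → skip

VAL = 0x4f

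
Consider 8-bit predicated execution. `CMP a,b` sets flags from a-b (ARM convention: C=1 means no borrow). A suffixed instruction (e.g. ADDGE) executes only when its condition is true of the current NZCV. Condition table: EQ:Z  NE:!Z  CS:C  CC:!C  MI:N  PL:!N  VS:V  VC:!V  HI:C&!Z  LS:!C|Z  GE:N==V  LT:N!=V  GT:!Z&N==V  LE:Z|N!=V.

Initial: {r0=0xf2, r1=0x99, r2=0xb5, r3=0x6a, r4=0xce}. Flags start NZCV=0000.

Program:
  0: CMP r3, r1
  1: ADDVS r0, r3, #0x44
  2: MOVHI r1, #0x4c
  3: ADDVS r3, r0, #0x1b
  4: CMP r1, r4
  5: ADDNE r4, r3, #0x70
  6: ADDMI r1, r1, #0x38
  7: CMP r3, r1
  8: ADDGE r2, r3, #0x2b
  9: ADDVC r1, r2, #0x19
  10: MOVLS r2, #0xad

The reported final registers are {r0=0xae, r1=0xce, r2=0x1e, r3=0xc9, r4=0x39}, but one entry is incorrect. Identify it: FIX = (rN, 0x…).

[0] flags=1001 → (cmp)
[1] flags=1001 VS?T → r0=0xae
[2] flags=1001 HI?F → skip
[3] flags=1001 VS?T → r3=0xc9
[4] flags=1000 → (cmp)
[5] flags=1000 NE?T → r4=0x39
[6] flags=1000 MI?T → r1=0xd1
[7] flags=1000 → (cmp)
[8] flags=1000 GE?F → skip
[9] flags=1000 VC?T → r1=0xce
[10] flags=1000 LS?T → r2=0xad

FIX = (r2, 0xad)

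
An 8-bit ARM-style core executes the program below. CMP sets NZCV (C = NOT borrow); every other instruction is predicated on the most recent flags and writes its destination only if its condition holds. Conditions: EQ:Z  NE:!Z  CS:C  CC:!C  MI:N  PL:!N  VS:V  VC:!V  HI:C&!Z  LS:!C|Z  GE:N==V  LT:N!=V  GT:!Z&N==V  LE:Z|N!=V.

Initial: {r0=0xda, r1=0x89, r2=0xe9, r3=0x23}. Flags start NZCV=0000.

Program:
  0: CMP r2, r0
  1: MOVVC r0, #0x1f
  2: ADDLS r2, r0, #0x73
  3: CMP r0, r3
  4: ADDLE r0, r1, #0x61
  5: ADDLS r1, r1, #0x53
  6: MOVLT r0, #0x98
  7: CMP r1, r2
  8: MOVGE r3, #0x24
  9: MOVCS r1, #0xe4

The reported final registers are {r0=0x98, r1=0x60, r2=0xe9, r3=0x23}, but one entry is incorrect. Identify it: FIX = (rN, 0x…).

0: ✓ CMP  NZCV=0010
1: ✓ MOVVC  r0←0x1f
2: · ADDLS
3: ✓ CMP  NZCV=1000
4: ✓ ADDLE  r0←0xea
5: ✓ ADDLS  r1←0xdc
6: ✓ MOVLT  r0←0x98
7: ✓ CMP  NZCV=1000
8: · MOVGE
9: · MOVCS

FIX = (r1, 0xdc)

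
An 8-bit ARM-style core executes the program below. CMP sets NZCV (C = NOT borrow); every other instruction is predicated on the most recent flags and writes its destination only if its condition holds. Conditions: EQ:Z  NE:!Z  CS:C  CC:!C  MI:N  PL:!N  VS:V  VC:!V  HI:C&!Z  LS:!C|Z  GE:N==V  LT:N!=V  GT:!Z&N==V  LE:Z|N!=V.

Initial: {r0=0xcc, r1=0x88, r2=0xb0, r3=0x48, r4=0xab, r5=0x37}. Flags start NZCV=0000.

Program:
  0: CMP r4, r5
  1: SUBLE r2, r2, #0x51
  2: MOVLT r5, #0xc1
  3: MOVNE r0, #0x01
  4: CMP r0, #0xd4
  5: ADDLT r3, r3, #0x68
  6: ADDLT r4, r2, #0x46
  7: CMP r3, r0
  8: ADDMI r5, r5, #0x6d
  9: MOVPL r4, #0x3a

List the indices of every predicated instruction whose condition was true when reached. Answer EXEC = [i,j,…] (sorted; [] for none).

[0] flags=0011 → (cmp)
[1] flags=0011 LE?T → r2=0x5f
[2] flags=0011 LT?T → r5=0xc1
[3] flags=0011 NE?T → r0=0x01
[4] flags=0000 → (cmp)
[5] flags=0000 LT?F → skip
[6] flags=0000 LT?F → skip
[7] flags=0010 → (cmp)
[8] flags=0010 MI?F → skip
[9] flags=0010 PL?T → r4=0x3a

EXEC = [1,2,3,9]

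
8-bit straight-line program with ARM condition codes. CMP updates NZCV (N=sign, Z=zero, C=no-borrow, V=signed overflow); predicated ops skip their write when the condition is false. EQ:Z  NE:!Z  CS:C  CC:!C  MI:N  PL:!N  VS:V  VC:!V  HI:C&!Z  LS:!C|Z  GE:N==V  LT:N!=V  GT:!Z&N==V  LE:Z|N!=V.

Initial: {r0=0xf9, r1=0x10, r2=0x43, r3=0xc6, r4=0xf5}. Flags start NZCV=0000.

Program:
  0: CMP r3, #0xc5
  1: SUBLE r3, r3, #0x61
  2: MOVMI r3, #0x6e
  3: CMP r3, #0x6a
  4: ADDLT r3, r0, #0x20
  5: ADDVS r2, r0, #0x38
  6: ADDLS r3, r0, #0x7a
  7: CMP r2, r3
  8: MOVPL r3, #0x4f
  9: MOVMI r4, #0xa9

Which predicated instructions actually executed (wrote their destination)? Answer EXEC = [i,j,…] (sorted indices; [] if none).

[0] flags=0010 → (cmp)
[1] flags=0010 LE?F → skip
[2] flags=0010 MI?F → skip
[3] flags=0011 → (cmp)
[4] flags=0011 LT?T → r3=0x19
[5] flags=0011 VS?T → r2=0x31
[6] flags=0011 LS?F → skip
[7] flags=0010 → (cmp)
[8] flags=0010 PL?T → r3=0x4f
[9] flags=0010 MI?F → skip

EXEC = [4,5,8]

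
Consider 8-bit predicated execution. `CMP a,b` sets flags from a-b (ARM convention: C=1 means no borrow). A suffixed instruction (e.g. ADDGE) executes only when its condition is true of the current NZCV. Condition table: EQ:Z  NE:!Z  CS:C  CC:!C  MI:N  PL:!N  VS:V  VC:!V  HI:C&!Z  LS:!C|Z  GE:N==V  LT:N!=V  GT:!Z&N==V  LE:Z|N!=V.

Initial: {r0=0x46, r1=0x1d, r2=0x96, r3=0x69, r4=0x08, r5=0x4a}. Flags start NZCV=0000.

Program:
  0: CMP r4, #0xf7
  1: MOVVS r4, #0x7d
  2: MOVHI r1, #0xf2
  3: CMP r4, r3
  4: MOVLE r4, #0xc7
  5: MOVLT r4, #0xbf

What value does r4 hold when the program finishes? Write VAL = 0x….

0: ✓ CMP  NZCV=0000
1: · MOVVS
2: · MOVHI
3: ✓ CMP  NZCV=1000
4: ✓ MOVLE  r4←0xc7
5: ✓ MOVLT  r4←0xbf

VAL = 0xbf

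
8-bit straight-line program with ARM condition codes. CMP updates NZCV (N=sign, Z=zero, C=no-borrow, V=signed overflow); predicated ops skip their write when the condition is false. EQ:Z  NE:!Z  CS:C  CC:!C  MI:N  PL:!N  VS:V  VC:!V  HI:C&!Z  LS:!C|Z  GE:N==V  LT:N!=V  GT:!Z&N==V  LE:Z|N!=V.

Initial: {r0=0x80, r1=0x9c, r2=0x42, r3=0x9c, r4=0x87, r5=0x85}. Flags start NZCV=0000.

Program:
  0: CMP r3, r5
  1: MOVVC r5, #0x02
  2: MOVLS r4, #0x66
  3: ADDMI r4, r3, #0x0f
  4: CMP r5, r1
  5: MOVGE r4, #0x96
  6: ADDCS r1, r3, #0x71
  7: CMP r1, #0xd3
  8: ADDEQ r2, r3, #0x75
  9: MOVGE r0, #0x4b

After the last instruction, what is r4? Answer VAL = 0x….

VAL = 0x96

0: ✓ CMP  NZCV=0010
1: ✓ MOVVC  r5←0x02
2: · MOVLS
3: · ADDMI
4: ✓ CMP  NZCV=0000
5: ✓ MOVGE  r4←0x96
6: · ADDCS
7: ✓ CMP  NZCV=1000
8: · ADDEQ
9: · MOVGE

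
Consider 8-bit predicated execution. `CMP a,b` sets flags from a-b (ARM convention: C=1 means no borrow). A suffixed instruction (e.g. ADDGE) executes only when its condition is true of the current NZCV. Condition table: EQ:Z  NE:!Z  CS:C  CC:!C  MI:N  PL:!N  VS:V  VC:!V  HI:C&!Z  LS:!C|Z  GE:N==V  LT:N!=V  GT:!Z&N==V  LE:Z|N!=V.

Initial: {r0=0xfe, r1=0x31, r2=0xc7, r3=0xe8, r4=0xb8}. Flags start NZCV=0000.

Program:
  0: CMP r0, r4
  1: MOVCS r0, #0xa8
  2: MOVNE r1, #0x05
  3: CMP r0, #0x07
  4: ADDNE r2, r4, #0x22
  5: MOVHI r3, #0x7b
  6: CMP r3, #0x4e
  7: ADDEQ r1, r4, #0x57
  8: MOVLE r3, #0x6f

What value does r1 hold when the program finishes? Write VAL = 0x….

[0] flags=0010 → (cmp)
[1] flags=0010 CS?T → r0=0xa8
[2] flags=0010 NE?T → r1=0x05
[3] flags=1010 → (cmp)
[4] flags=1010 NE?T → r2=0xda
[5] flags=1010 HI?T → r3=0x7b
[6] flags=0010 → (cmp)
[7] flags=0010 EQ?F → skip
[8] flags=0010 LE?F → skip

VAL = 0x05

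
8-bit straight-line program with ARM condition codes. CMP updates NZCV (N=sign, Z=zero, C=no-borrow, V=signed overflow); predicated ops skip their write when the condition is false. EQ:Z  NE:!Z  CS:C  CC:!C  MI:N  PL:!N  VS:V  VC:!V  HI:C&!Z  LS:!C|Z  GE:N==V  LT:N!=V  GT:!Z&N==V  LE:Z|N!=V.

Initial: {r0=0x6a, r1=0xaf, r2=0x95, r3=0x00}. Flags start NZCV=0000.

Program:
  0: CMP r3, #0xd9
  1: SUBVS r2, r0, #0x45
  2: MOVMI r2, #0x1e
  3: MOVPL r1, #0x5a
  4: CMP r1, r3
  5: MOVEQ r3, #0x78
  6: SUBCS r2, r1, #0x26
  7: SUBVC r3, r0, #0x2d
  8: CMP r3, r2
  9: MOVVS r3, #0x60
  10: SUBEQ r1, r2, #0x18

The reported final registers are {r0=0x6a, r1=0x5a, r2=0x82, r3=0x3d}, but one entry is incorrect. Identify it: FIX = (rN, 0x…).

0: ✓ CMP  NZCV=0000
1: · SUBVS
2: · MOVMI
3: ✓ MOVPL  r1←0x5a
4: ✓ CMP  NZCV=0010
5: · MOVEQ
6: ✓ SUBCS  r2←0x34
7: ✓ SUBVC  r3←0x3d
8: ✓ CMP  NZCV=0010
9: · MOVVS
10: · SUBEQ

FIX = (r2, 0x34)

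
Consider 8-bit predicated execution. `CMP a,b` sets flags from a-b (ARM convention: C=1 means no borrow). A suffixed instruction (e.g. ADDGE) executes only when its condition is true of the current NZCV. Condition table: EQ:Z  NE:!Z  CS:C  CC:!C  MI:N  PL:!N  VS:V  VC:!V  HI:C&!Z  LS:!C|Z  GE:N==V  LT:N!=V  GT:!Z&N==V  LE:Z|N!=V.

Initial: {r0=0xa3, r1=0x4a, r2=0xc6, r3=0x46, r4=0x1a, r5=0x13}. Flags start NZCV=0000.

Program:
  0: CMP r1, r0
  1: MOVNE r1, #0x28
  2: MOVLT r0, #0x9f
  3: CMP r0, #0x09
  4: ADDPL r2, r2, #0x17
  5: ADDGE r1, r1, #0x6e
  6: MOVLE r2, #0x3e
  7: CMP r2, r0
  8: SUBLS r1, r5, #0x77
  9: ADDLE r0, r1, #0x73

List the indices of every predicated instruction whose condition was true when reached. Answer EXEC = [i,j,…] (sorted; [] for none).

EXEC = [1,6,8]

[0] flags=1001 → (cmp)
[1] flags=1001 NE?T → r1=0x28
[2] flags=1001 LT?F → skip
[3] flags=1010 → (cmp)
[4] flags=1010 PL?F → skip
[5] flags=1010 GE?F → skip
[6] flags=1010 LE?T → r2=0x3e
[7] flags=1001 → (cmp)
[8] flags=1001 LS?T → r1=0x9c
[9] flags=1001 LE?F → skip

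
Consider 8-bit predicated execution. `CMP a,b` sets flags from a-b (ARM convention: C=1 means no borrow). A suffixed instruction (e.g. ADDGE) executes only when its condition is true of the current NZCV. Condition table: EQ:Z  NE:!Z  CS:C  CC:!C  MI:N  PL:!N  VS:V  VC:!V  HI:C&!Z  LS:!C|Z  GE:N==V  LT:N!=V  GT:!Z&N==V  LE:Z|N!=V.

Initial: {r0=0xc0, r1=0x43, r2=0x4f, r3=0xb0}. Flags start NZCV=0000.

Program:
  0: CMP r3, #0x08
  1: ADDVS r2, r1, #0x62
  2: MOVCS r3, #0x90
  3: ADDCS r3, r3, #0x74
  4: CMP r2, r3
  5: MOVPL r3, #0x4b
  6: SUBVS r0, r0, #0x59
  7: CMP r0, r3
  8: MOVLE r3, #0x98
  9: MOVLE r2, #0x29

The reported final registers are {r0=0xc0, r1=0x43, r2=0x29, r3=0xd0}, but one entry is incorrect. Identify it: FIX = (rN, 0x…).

0: ✓ CMP  NZCV=1010
1: · ADDVS
2: ✓ MOVCS  r3←0x90
3: ✓ ADDCS  r3←0x04
4: ✓ CMP  NZCV=0010
5: ✓ MOVPL  r3←0x4b
6: · SUBVS
7: ✓ CMP  NZCV=0011
8: ✓ MOVLE  r3←0x98
9: ✓ MOVLE  r2←0x29

FIX = (r3, 0x98)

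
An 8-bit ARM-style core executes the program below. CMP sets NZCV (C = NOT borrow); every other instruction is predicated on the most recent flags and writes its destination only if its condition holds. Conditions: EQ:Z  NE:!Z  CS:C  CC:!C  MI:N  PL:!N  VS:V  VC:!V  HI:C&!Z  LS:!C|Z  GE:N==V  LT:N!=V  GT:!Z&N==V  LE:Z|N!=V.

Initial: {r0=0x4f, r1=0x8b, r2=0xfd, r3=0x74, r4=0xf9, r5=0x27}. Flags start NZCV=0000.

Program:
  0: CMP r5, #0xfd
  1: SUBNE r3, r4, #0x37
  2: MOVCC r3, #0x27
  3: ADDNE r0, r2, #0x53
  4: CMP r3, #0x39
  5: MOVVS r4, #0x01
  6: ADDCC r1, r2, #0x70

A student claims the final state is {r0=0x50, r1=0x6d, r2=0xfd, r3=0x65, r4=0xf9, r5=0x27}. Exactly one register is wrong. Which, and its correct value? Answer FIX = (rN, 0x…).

[0] flags=0000 → (cmp)
[1] flags=0000 NE?T → r3=0xc2
[2] flags=0000 CC?T → r3=0x27
[3] flags=0000 NE?T → r0=0x50
[4] flags=1000 → (cmp)
[5] flags=1000 VS?F → skip
[6] flags=1000 CC?T → r1=0x6d

FIX = (r3, 0x27)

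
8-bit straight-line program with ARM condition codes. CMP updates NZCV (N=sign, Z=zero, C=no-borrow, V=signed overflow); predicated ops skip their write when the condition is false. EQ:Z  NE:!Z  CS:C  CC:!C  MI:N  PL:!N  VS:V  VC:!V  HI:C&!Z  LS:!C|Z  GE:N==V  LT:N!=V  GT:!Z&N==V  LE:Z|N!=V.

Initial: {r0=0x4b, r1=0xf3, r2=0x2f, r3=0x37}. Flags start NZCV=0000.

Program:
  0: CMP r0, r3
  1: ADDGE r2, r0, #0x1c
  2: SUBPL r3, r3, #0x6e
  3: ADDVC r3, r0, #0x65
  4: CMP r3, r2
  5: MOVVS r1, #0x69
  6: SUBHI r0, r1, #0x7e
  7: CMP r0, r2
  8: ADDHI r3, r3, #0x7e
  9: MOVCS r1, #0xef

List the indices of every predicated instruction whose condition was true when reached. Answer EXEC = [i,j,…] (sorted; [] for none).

[0] flags=0010 → (cmp)
[1] flags=0010 GE?T → r2=0x67
[2] flags=0010 PL?T → r3=0xc9
[3] flags=0010 VC?T → r3=0xb0
[4] flags=0011 → (cmp)
[5] flags=0011 VS?T → r1=0x69
[6] flags=0011 HI?T → r0=0xeb
[7] flags=1010 → (cmp)
[8] flags=1010 HI?T → r3=0x2e
[9] flags=1010 CS?T → r1=0xef

EXEC = [1,2,3,5,6,8,9]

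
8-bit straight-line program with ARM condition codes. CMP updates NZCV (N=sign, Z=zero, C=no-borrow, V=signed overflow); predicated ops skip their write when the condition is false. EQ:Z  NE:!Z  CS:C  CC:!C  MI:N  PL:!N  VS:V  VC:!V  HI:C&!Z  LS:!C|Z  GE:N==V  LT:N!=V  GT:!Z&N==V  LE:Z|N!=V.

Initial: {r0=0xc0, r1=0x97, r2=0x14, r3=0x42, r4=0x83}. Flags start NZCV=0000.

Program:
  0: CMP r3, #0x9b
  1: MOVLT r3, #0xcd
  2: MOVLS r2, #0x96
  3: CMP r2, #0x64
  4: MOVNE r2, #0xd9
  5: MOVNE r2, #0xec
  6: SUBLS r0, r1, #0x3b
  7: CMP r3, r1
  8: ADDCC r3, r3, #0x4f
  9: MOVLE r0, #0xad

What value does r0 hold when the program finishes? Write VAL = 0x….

0: ✓ CMP  NZCV=1001
1: · MOVLT
2: ✓ MOVLS  r2←0x96
3: ✓ CMP  NZCV=0011
4: ✓ MOVNE  r2←0xd9
5: ✓ MOVNE  r2←0xec
6: · SUBLS
7: ✓ CMP  NZCV=1001
8: ✓ ADDCC  r3←0x91
9: · MOVLE

VAL = 0xc0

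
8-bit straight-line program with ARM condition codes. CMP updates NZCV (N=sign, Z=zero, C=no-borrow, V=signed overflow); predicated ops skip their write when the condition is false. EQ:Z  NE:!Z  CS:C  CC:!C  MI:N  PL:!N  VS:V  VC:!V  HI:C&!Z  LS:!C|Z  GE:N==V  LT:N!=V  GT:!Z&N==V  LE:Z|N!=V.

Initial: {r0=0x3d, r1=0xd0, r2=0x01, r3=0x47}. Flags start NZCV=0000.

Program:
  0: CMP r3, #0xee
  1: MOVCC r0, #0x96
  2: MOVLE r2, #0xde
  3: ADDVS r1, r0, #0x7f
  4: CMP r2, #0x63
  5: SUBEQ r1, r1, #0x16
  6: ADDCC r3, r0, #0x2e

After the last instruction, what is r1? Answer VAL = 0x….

[0] flags=0000 → (cmp)
[1] flags=0000 CC?T → r0=0x96
[2] flags=0000 LE?F → skip
[3] flags=0000 VS?F → skip
[4] flags=1000 → (cmp)
[5] flags=1000 EQ?F → skip
[6] flags=1000 CC?T → r3=0xc4

VAL = 0xd0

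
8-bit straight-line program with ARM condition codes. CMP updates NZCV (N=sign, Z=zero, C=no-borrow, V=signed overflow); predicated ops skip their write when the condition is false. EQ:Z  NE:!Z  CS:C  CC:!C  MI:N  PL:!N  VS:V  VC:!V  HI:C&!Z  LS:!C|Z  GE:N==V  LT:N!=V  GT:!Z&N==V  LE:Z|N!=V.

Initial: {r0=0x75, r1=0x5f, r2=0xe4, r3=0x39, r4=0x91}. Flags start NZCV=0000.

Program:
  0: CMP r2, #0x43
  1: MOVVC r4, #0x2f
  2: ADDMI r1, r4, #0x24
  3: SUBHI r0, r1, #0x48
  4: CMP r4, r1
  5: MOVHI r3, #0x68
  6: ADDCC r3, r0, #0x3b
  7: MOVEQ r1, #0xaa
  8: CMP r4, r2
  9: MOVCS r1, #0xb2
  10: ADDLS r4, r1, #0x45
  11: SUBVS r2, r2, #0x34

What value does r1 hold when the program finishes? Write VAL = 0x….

VAL = 0x53

0: ✓ CMP  NZCV=1010
1: ✓ MOVVC  r4←0x2f
2: ✓ ADDMI  r1←0x53
3: ✓ SUBHI  r0←0x0b
4: ✓ CMP  NZCV=1000
5: · MOVHI
6: ✓ ADDCC  r3←0x46
7: · MOVEQ
8: ✓ CMP  NZCV=0000
9: · MOVCS
10: ✓ ADDLS  r4←0x98
11: · SUBVS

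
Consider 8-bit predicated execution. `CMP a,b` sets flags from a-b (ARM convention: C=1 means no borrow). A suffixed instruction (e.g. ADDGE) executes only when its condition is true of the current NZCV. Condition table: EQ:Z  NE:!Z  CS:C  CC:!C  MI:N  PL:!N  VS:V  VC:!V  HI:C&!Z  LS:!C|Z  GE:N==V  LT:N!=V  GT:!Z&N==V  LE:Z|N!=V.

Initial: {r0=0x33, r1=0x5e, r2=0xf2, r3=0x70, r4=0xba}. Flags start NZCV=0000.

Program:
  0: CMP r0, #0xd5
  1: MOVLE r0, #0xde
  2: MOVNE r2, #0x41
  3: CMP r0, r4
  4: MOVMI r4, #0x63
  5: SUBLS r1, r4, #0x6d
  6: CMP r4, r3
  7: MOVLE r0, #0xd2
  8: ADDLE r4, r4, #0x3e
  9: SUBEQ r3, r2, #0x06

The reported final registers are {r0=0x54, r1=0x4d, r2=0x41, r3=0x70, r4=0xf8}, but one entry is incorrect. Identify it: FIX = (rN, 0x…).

0: ✓ CMP  NZCV=0000
1: · MOVLE
2: ✓ MOVNE  r2←0x41
3: ✓ CMP  NZCV=0000
4: · MOVMI
5: ✓ SUBLS  r1←0x4d
6: ✓ CMP  NZCV=0011
7: ✓ MOVLE  r0←0xd2
8: ✓ ADDLE  r4←0xf8
9: · SUBEQ

FIX = (r0, 0xd2)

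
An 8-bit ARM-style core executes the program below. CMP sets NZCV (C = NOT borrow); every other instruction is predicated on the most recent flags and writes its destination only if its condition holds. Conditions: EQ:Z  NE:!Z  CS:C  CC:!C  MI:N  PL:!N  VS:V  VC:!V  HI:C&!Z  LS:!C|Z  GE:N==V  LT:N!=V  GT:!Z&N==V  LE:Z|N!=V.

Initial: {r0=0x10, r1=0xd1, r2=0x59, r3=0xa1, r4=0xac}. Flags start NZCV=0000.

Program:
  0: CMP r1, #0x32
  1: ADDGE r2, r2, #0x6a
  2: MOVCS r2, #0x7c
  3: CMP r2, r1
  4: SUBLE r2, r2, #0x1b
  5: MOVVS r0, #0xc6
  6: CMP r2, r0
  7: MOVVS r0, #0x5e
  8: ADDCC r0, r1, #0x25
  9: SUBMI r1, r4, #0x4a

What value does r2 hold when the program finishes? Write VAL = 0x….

VAL = 0x7c

0: ✓ CMP  NZCV=1010
1: · ADDGE
2: ✓ MOVCS  r2←0x7c
3: ✓ CMP  NZCV=1001
4: · SUBLE
5: ✓ MOVVS  r0←0xc6
6: ✓ CMP  NZCV=1001
7: ✓ MOVVS  r0←0x5e
8: ✓ ADDCC  r0←0xf6
9: ✓ SUBMI  r1←0x62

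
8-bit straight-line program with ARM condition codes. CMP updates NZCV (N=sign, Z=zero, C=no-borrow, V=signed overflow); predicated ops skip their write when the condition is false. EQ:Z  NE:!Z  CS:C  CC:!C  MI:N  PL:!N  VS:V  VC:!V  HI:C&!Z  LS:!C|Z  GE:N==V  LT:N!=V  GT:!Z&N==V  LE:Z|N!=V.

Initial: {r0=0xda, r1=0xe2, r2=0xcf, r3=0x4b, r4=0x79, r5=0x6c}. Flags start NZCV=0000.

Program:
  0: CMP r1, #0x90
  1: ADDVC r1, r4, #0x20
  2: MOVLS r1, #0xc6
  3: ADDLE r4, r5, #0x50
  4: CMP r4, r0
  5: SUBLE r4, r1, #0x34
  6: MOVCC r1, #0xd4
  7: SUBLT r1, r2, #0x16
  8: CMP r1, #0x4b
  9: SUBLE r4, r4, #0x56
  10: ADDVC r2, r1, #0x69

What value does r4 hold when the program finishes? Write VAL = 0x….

0: ✓ CMP  NZCV=0010
1: ✓ ADDVC  r1←0x99
2: · MOVLS
3: · ADDLE
4: ✓ CMP  NZCV=1001
5: · SUBLE
6: ✓ MOVCC  r1←0xd4
7: · SUBLT
8: ✓ CMP  NZCV=1010
9: ✓ SUBLE  r4←0x23
10: ✓ ADDVC  r2←0x3d

VAL = 0x23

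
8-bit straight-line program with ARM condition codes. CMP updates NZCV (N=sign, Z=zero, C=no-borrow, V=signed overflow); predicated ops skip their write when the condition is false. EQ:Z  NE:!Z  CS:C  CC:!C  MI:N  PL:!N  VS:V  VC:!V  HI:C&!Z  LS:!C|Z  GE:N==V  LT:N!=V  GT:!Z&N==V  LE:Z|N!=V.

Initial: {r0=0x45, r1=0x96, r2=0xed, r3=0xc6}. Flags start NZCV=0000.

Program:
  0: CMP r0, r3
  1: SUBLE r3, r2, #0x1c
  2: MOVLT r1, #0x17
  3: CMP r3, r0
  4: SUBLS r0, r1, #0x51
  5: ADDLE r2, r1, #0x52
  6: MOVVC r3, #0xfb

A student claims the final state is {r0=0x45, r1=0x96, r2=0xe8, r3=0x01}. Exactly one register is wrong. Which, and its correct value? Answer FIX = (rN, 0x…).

[0] flags=0000 → (cmp)
[1] flags=0000 LE?F → skip
[2] flags=0000 LT?F → skip
[3] flags=1010 → (cmp)
[4] flags=1010 LS?F → skip
[5] flags=1010 LE?T → r2=0xe8
[6] flags=1010 VC?T → r3=0xfb

FIX = (r3, 0xfb)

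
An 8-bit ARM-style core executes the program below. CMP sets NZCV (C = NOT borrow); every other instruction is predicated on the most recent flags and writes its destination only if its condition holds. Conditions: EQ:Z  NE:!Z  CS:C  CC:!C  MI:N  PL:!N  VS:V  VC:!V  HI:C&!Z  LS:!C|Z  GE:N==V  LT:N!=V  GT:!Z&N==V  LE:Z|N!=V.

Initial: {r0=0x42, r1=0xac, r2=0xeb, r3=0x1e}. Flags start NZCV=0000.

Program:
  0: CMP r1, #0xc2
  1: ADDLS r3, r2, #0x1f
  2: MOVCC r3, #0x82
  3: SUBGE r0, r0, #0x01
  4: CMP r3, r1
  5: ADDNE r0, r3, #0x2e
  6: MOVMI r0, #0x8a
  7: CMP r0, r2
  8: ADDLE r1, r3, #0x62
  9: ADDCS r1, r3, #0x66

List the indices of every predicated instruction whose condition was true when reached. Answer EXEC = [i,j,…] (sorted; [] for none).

EXEC = [1,2,5,6,8]

0: ✓ CMP  NZCV=1000
1: ✓ ADDLS  r3←0x0a
2: ✓ MOVCC  r3←0x82
3: · SUBGE
4: ✓ CMP  NZCV=1000
5: ✓ ADDNE  r0←0xb0
6: ✓ MOVMI  r0←0x8a
7: ✓ CMP  NZCV=1000
8: ✓ ADDLE  r1←0xe4
9: · ADDCS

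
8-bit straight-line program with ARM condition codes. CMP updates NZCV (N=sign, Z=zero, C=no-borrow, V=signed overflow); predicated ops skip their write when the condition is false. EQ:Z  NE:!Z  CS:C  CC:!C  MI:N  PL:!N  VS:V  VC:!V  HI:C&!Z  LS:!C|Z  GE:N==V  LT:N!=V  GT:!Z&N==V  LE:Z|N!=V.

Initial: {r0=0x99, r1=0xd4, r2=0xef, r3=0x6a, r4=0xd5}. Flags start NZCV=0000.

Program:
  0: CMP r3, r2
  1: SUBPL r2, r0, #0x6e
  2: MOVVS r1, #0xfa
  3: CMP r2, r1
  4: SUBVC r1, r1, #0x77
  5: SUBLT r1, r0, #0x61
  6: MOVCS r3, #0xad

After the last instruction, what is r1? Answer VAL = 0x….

VAL = 0x5d

[0] flags=0000 → (cmp)
[1] flags=0000 PL?T → r2=0x2b
[2] flags=0000 VS?F → skip
[3] flags=0000 → (cmp)
[4] flags=0000 VC?T → r1=0x5d
[5] flags=0000 LT?F → skip
[6] flags=0000 CS?F → skip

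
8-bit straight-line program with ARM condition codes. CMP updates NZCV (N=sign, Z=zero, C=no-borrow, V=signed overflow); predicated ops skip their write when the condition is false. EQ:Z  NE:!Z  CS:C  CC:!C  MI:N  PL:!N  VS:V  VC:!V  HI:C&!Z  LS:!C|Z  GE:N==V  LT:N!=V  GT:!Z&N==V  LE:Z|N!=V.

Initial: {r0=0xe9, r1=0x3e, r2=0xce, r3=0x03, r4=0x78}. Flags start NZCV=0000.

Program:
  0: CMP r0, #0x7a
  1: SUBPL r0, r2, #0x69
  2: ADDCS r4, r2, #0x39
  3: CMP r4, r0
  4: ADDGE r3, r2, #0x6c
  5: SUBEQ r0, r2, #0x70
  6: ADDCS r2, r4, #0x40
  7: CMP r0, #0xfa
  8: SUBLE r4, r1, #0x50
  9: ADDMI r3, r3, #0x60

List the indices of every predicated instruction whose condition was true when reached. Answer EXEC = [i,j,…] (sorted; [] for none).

0: ✓ CMP  NZCV=0011
1: ✓ SUBPL  r0←0x65
2: ✓ ADDCS  r4←0x07
3: ✓ CMP  NZCV=1000
4: · ADDGE
5: · SUBEQ
6: · ADDCS
7: ✓ CMP  NZCV=0000
8: · SUBLE
9: · ADDMI

EXEC = [1,2]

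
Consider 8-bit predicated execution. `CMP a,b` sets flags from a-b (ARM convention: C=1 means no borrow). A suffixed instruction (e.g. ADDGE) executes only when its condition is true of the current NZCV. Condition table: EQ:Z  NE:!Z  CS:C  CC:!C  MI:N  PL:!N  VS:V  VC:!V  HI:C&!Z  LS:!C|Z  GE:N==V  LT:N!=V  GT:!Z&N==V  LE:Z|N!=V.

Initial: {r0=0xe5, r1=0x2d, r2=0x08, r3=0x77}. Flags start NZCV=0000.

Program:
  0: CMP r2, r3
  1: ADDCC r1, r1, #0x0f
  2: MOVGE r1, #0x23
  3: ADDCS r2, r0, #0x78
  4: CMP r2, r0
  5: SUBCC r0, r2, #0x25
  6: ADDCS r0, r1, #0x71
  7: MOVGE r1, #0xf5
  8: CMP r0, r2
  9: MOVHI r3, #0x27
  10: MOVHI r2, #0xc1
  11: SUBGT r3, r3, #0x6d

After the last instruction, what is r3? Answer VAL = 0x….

VAL = 0x27

0: ✓ CMP  NZCV=1000
1: ✓ ADDCC  r1←0x3c
2: · MOVGE
3: · ADDCS
4: ✓ CMP  NZCV=0000
5: ✓ SUBCC  r0←0xe3
6: · ADDCS
7: ✓ MOVGE  r1←0xf5
8: ✓ CMP  NZCV=1010
9: ✓ MOVHI  r3←0x27
10: ✓ MOVHI  r2←0xc1
11: · SUBGT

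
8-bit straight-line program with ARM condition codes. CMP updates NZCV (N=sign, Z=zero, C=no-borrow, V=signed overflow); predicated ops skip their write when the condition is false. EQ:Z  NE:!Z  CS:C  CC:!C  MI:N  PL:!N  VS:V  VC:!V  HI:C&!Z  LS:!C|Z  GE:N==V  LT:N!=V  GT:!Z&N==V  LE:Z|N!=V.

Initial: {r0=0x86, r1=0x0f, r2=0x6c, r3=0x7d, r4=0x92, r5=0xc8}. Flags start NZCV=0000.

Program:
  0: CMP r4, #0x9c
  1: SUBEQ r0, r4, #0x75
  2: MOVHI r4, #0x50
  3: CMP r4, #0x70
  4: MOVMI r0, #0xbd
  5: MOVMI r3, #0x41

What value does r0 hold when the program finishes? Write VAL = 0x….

[0] flags=1000 → (cmp)
[1] flags=1000 EQ?F → skip
[2] flags=1000 HI?F → skip
[3] flags=0011 → (cmp)
[4] flags=0011 MI?F → skip
[5] flags=0011 MI?F → skip

VAL = 0x86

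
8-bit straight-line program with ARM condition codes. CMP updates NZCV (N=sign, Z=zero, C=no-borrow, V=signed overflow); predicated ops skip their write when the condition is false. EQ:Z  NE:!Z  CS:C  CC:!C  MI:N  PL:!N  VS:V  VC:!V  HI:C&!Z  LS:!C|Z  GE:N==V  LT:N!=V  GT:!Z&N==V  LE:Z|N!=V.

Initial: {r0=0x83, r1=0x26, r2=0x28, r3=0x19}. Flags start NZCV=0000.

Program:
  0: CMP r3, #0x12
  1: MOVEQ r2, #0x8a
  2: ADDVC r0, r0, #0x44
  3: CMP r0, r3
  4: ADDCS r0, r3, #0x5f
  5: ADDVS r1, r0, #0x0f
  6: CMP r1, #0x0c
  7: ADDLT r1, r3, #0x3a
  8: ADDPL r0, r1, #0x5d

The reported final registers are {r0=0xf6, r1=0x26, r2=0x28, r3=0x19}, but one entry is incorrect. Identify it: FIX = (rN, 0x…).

[0] flags=0010 → (cmp)
[1] flags=0010 EQ?F → skip
[2] flags=0010 VC?T → r0=0xc7
[3] flags=1010 → (cmp)
[4] flags=1010 CS?T → r0=0x78
[5] flags=1010 VS?F → skip
[6] flags=0010 → (cmp)
[7] flags=0010 LT?F → skip
[8] flags=0010 PL?T → r0=0x83

FIX = (r0, 0x83)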